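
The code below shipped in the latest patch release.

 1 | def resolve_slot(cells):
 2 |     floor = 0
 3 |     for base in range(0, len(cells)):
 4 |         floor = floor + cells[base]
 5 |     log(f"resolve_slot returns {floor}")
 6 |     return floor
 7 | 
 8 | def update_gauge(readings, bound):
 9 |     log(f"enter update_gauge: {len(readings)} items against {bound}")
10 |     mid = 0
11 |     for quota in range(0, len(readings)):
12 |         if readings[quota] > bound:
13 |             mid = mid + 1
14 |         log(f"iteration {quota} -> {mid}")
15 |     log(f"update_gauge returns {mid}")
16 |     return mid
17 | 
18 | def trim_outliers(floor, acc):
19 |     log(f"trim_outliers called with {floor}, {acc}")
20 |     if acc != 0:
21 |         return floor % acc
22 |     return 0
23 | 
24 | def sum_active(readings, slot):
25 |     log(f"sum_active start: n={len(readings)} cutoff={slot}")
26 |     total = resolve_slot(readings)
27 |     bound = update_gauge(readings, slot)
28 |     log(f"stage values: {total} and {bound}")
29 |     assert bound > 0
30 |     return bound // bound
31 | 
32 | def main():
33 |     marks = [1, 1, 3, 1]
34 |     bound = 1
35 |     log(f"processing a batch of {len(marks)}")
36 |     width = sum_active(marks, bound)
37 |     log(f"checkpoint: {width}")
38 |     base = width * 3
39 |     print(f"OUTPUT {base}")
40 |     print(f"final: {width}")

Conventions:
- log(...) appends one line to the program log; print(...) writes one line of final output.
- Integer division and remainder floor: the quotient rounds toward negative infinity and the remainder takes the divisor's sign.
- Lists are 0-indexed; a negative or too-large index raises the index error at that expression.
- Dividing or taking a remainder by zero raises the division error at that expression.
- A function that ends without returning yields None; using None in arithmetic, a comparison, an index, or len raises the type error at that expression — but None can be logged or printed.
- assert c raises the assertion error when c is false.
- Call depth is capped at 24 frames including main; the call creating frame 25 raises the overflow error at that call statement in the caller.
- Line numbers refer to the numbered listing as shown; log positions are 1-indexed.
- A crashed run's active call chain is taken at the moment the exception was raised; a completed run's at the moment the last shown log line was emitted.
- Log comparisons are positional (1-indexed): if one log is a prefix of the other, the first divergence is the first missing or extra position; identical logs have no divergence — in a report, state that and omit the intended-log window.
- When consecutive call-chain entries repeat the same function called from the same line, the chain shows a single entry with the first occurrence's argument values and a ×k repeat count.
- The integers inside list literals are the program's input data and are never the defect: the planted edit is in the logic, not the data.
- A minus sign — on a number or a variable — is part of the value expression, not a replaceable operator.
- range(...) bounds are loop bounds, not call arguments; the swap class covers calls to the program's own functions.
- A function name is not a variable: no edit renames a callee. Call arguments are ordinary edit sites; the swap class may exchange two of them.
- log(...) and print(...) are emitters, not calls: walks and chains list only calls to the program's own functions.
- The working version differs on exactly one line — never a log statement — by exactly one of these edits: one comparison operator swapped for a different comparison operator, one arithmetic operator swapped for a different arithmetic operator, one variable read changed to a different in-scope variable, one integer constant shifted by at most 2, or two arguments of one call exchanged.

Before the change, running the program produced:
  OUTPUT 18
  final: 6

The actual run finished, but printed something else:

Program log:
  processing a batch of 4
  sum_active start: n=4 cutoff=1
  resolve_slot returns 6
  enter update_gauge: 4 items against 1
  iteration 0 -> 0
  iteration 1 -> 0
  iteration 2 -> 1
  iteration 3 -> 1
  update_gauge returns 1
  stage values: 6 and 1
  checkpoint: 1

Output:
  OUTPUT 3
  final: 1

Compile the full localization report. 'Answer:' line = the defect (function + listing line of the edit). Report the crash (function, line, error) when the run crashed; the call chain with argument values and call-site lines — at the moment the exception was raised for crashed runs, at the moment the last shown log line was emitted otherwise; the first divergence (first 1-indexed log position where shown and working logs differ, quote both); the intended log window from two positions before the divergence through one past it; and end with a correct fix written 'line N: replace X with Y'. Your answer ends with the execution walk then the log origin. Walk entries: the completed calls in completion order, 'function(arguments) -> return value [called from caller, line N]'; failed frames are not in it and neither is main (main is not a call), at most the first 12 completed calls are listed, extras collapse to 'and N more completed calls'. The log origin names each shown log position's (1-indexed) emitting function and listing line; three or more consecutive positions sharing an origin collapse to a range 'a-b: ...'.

Answer: the defect is in sum_active at line 30.
The tell: The log first diverges at position 11: the faulty run prints 'checkpoint: 1' where the working version prints 'checkpoint: 6'.
Call chain: main.
First divergence: at position 11 the run shows 'checkpoint: 1' where the working version logs 'checkpoint: 6'.
Intended log window:
  9: update_gauge returns 1
  10: stage values: 6 and 1
  11: checkpoint: 6
Execution walk:
  resolve_slot([1, 1, 3, 1]) -> 6  [called from sum_active, line 26]
  update_gauge([1, 1, 3, 1], 1) -> 1  [called from sum_active, line 27]
  sum_active([1, 1, 3, 1], 1) -> 1  [called from main, line 36]
Log origins:
  1: from main, line 35
  2: from sum_active, line 25
  3: from resolve_slot, line 5
  4: from update_gauge, line 9
  5-8: from update_gauge, line 14
  9: from update_gauge, line 15
  10: from sum_active, line 28
  11: from main, line 37
A correct fix: line 30: replace `bound // bound` with `total // bound`.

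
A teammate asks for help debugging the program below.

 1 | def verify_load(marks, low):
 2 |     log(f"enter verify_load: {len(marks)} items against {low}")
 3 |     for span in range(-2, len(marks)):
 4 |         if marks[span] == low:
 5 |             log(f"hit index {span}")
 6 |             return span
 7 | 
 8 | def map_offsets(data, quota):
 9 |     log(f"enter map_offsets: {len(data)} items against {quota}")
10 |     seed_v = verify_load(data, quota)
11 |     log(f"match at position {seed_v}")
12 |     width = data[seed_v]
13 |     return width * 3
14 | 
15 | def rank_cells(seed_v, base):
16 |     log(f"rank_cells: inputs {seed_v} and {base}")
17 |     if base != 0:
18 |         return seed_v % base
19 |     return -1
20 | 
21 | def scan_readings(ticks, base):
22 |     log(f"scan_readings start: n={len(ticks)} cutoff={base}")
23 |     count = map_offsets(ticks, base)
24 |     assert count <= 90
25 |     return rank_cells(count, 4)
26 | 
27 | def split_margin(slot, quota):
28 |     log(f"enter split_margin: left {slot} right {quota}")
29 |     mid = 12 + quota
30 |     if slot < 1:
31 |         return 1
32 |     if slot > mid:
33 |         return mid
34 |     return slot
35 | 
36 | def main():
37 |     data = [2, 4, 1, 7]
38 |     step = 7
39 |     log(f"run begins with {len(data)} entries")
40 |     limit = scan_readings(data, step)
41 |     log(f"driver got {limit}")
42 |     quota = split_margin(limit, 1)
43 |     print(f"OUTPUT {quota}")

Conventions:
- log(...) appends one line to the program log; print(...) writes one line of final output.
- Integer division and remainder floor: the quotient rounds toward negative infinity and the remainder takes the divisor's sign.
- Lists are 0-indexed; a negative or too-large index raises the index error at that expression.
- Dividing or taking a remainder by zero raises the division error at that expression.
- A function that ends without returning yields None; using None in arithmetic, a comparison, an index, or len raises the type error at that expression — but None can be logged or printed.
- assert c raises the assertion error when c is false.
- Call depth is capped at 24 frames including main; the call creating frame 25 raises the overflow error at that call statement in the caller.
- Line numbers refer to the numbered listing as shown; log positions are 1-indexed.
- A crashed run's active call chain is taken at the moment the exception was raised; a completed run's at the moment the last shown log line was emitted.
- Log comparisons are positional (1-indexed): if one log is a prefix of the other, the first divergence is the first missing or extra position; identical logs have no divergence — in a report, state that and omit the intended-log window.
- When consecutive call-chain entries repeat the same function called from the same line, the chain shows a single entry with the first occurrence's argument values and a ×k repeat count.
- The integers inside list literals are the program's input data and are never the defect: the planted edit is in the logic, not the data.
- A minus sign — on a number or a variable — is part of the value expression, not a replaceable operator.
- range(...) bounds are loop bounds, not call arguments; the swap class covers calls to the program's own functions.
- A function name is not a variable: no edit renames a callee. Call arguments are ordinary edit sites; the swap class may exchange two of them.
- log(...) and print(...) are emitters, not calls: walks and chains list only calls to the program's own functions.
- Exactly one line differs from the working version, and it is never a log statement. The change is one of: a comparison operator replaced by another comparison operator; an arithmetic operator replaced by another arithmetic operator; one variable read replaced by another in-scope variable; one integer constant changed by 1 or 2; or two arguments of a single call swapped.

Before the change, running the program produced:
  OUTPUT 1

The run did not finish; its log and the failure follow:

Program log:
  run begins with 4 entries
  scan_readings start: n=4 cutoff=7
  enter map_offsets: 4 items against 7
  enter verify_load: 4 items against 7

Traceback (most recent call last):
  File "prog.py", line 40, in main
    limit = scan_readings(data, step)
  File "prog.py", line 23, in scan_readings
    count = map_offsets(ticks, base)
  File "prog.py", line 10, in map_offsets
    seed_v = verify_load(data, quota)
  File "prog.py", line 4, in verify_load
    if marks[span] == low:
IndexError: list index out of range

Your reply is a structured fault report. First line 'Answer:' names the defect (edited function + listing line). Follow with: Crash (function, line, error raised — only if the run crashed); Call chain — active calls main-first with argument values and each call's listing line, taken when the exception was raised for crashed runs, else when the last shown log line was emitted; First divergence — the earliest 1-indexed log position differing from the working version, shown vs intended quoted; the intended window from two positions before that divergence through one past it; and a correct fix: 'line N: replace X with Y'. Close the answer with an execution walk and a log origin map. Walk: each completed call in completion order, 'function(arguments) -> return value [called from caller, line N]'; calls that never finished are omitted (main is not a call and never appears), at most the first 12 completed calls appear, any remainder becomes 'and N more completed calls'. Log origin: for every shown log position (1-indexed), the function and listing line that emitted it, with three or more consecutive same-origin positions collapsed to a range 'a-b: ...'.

Answer: the defect is in verify_load at line 3.
The tell: The faulty run's log stops after 4 lines; the working version's next line would be 'hit index 3'.
Crash: verify_load, line 4, IndexError.
Call chain: main -> scan_readings([2, 4, 1, 7], 7) (called at line 40) -> map_offsets([2, 4, 1, 7], 7) (called at line 23) -> verify_load([2, 4, 1, 7], 7) (called at line 10).
First divergence: position 5 — the faulty run's log ends after 4 lines; the working version continues with 'hit index 3'.
Intended log window:
  3: enter map_offsets: 4 items against 7
  4: enter verify_load: 4 items against 7
  5: hit index 3
  6: match at position 3
Execution walk:
  (no call completed)
Log origin:
  1: logged in main at line 39
  2: logged in scan_readings at line 22
  3: logged in map_offsets at line 9
  4: logged in verify_load at line 2
A correct fix: line 3: replace `-2` with `0`.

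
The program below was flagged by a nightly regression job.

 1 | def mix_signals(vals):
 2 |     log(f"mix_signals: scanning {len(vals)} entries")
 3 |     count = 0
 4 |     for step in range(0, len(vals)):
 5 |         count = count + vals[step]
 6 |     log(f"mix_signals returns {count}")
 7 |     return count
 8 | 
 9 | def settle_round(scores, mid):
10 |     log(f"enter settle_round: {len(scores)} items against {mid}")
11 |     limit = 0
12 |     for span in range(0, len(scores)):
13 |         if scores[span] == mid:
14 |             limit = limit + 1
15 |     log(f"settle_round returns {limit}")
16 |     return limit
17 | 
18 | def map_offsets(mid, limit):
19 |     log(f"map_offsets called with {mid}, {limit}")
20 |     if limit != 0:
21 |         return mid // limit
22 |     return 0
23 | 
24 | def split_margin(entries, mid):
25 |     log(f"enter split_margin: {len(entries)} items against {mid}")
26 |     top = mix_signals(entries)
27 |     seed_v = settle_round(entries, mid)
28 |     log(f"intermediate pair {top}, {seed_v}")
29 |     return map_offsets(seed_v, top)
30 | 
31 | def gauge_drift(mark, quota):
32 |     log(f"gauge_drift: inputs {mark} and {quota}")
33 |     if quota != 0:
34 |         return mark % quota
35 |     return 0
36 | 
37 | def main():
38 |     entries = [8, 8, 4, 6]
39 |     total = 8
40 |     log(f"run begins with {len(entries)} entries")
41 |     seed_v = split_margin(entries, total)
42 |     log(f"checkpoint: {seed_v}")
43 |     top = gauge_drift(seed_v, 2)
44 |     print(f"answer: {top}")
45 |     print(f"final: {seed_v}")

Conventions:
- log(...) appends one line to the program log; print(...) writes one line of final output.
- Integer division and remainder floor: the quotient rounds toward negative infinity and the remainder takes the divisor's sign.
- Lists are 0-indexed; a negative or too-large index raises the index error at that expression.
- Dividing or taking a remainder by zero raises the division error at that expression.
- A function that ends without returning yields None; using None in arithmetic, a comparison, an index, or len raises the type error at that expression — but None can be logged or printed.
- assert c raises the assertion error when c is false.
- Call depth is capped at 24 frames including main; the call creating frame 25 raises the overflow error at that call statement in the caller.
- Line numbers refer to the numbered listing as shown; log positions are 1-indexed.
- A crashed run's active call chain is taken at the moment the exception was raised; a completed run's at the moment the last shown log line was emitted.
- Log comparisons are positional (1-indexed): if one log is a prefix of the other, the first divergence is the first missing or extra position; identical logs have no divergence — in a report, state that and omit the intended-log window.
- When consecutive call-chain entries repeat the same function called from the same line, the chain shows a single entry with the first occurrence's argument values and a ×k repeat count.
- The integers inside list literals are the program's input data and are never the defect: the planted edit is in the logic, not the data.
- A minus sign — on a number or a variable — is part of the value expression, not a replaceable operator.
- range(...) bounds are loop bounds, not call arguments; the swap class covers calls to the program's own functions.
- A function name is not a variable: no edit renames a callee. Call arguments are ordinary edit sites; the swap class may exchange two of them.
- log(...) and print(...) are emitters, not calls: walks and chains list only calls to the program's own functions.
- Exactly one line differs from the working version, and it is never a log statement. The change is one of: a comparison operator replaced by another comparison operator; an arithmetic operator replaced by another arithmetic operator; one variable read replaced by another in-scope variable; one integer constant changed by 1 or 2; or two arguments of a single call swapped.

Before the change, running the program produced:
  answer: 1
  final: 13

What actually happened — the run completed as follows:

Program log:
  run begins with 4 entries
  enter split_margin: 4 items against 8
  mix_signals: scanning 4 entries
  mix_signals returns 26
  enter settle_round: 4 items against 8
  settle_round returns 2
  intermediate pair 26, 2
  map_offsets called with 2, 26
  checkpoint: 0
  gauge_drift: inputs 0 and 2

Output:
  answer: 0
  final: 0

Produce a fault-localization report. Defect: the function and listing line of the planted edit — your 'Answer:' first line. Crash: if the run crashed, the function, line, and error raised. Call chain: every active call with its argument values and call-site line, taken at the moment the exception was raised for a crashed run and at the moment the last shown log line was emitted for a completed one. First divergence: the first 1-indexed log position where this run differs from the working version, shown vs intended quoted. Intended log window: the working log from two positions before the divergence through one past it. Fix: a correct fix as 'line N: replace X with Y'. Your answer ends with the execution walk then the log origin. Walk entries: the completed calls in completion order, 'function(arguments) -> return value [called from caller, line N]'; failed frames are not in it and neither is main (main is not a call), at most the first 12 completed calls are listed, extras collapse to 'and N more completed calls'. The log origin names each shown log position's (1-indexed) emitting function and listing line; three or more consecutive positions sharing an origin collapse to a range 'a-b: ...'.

Answer: the defect is in split_margin at line 29.
The tell: At log position 8 the runs split — shown 'map_offsets called with 2, 26', but the working version logs 'map_offsets called with 26, 2'.
Call chain: main -> gauge_drift(0, 2) (called at line 43).
First divergence: position 8; shown 'map_offsets called with 2, 26' vs intended 'map_offsets called with 26, 2'.
Intended log window:
  6: settle_round returns 2
  7: intermediate pair 26, 2
  8: map_offsets called with 26, 2
  9: checkpoint: 13
Execution walk:
  mix_signals([8, 8, 4, 6]) -> 26  [called from split_margin, line 26]
  settle_round([8, 8, 4, 6], 8) -> 2  [called from split_margin, line 27]
  map_offsets(2, 26) -> 0  [called from split_margin, line 29]
  split_margin([8, 8, 4, 6], 8) -> 0  [called from main, line 41]
  gauge_drift(0, 2) -> 0  [called from main, line 43]
Origin of each log line:
  1: emitted by main (line 40)
  2: emitted by split_margin (line 25)
  3: emitted by mix_signals (line 2)
  4: emitted by mix_signals (line 6)
  5: emitted by settle_round (line 10)
  6: emitted by settle_round (line 15)
  7: emitted by split_margin (line 28)
  8: emitted by map_offsets (line 19)
  9: emitted by main (line 42)
  10: emitted by gauge_drift (line 32)
A correct fix: line 29: replace `map_offsets(seed_v, top)` with `map_offsets(top, seed_v)`.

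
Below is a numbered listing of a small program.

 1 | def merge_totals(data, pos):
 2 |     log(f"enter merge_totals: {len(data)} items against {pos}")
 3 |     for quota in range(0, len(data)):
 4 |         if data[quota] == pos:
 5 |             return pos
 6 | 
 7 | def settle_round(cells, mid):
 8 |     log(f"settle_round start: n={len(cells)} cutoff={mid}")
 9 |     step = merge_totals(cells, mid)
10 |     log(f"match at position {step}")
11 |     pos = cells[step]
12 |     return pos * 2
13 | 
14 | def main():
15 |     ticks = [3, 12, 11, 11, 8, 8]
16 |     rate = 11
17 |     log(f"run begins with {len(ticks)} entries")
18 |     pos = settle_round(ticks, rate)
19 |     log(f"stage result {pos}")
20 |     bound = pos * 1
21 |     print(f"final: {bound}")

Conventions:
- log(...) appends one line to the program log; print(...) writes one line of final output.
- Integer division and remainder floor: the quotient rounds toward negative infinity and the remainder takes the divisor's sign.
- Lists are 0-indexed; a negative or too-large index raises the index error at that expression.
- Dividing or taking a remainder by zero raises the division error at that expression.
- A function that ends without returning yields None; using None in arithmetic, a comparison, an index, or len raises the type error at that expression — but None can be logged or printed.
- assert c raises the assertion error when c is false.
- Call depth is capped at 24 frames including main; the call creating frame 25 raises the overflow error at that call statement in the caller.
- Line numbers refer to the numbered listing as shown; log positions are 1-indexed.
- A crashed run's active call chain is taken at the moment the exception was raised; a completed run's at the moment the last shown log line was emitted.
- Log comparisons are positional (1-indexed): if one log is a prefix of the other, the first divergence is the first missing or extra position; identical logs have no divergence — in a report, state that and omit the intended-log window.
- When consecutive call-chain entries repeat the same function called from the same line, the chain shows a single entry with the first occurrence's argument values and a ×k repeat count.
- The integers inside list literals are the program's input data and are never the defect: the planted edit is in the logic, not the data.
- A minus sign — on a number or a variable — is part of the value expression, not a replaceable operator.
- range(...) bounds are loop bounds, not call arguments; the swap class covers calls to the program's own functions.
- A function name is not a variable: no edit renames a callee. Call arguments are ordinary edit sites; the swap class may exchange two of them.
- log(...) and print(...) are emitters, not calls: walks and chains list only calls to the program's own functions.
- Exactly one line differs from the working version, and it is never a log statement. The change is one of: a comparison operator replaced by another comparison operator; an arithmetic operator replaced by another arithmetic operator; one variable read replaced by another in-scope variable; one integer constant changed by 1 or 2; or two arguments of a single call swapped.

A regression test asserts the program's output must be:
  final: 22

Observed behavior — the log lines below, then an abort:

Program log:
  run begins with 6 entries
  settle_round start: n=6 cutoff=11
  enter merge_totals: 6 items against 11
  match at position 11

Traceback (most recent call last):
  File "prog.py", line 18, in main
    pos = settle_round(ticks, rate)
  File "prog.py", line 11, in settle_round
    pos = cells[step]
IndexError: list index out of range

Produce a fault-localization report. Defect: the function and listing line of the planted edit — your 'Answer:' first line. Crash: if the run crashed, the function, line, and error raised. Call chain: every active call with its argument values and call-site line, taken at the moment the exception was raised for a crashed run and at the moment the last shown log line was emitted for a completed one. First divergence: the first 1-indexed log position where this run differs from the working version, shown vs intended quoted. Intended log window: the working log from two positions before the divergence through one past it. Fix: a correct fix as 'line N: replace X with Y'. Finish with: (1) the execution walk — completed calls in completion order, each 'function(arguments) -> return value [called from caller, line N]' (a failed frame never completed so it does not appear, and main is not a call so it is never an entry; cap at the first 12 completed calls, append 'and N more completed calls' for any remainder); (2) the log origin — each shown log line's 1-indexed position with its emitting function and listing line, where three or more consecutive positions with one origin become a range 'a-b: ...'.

Answer: the defect is in merge_totals at line 5.
Key observation: The earliest visible damage is log position 4 — 'match at position 11' rather than the intended 'match at position 2'.
Crash: settle_round, line 11, IndexError.
Call chain: main -> settle_round([3, 12, 11, 11, 8, 8], 11) (called at line 18).
First divergence: position 4 — shown 'match at position 11', intended 'match at position 2'.
Intended log window:
  2: settle_round start: n=6 cutoff=11
  3: enter merge_totals: 6 items against 11
  4: match at position 2
  5: stage result 22
Execution walk:
  merge_totals([3, 12, 11, 11, 8, 8], 11) -> 11  [called from settle_round, line 9]
Log line origins:
  1: emitted by main (line 17)
  2: emitted by settle_round (line 8)
  3: emitted by merge_totals (line 2)
  4: emitted by settle_round (line 10)
A correct fix: line 5: replace `pos` with `quota`.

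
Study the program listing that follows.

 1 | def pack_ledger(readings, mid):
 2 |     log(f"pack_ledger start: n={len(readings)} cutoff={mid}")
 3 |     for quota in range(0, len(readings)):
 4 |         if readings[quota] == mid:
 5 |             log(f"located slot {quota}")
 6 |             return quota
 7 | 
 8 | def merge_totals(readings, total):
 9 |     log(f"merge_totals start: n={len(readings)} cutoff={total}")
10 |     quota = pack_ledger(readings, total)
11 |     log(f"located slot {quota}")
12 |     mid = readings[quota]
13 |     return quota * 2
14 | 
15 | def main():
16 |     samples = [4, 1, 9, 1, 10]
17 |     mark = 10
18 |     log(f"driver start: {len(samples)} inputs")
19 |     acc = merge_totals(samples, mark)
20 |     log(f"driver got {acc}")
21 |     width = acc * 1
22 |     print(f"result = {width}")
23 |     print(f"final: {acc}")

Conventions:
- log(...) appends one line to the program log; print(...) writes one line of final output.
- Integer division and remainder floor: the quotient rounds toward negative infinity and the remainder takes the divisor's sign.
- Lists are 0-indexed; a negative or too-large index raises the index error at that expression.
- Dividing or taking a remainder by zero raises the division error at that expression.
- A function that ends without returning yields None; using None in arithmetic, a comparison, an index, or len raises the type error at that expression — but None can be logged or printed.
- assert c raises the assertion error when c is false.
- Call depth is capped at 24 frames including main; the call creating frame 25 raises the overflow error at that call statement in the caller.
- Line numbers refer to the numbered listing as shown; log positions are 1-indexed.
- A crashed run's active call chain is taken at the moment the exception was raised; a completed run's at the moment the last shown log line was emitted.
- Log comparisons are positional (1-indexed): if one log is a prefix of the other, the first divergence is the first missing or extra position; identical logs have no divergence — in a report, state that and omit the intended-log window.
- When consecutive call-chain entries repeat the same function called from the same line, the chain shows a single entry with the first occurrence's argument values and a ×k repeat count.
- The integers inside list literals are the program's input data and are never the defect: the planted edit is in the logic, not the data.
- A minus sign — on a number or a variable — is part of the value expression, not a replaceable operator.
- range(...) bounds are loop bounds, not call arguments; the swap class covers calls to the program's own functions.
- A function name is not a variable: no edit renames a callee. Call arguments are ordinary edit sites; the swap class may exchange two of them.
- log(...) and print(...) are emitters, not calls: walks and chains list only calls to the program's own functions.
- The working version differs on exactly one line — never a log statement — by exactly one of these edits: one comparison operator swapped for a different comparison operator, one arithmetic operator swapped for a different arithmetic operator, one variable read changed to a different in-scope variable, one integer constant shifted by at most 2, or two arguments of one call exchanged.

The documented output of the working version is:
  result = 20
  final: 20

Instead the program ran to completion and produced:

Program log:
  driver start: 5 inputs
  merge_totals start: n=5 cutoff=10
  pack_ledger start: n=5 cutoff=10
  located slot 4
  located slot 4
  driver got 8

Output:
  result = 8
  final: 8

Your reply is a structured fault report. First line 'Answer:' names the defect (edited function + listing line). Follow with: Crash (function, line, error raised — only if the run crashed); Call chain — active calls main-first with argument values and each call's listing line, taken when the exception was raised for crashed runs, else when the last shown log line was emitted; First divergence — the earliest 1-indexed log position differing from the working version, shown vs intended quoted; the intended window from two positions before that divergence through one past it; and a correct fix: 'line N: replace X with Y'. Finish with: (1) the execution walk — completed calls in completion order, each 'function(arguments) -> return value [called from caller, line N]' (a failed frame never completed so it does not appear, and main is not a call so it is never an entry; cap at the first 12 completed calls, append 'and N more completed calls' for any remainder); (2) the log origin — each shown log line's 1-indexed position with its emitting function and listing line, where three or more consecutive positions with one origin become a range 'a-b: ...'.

Answer: the defect is in merge_totals at line 13.
Key fact: Log line 6 is where behavior first shows: 'driver got 8' appears instead of 'driver got 20'.
Call chain: main.
First divergence: position 6 — shown 'driver got 8', intended 'driver got 20'.
Intended log window:
  4: located slot 4
  5: located slot 4
  6: driver got 20
Execution walk:
  pack_ledger([4, 1, 9, 1, 10], 10) -> 4  [called from merge_totals, line 10]
  merge_totals([4, 1, 9, 1, 10], 10) -> 8  [called from main, line 19]
Origin of each log line:
  1: emitted by main (line 18)
  2: emitted by merge_totals (line 9)
  3: emitted by pack_ledger (line 2)
  4: emitted by pack_ledger (line 5)
  5: emitted by merge_totals (line 11)
  6: emitted by main (line 20)
A correct fix: line 13: replace `quota` with `mid`.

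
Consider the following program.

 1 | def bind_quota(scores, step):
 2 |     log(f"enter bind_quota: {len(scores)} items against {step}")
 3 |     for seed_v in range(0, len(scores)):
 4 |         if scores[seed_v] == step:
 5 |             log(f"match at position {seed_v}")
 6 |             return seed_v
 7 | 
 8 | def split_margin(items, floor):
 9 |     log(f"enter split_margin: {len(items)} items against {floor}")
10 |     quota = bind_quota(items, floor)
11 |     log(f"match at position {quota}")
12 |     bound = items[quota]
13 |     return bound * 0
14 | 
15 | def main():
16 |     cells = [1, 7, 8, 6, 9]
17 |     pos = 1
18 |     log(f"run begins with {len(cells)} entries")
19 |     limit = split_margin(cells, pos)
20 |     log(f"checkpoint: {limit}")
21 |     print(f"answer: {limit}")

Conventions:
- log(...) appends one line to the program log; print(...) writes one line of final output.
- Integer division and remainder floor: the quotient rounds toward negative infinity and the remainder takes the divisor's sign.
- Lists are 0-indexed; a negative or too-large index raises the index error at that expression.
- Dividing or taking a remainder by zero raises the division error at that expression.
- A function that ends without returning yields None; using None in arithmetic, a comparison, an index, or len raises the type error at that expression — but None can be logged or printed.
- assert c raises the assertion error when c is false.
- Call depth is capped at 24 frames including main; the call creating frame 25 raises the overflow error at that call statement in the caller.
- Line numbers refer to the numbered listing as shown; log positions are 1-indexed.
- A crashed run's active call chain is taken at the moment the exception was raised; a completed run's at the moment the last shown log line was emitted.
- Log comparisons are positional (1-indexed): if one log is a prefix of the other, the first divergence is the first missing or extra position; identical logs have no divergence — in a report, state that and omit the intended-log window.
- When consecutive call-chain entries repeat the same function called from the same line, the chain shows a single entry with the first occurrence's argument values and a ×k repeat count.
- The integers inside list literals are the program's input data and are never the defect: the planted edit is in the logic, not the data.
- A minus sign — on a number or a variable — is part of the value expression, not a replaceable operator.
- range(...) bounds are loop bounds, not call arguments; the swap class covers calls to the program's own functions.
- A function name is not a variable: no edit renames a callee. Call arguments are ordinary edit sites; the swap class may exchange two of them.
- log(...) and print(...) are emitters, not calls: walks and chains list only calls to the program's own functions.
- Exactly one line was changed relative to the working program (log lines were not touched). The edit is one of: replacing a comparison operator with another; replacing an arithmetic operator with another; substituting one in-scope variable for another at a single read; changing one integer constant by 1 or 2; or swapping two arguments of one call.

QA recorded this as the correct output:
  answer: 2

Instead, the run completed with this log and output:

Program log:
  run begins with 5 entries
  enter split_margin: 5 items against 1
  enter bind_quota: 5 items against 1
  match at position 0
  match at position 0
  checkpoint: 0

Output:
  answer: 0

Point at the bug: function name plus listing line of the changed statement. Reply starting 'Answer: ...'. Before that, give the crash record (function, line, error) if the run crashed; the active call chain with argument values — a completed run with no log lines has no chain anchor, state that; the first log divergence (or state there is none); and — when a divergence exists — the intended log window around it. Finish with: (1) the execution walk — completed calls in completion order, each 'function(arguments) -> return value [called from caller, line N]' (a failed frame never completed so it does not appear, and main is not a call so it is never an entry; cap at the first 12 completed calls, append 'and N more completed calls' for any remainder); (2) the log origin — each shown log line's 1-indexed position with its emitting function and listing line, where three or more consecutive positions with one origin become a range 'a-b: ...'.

Answer: the defect is in split_margin at line 13.
Key observation: Position 6 is the first bad log line: 'checkpoint: 0' should read 'checkpoint: 2'.
Call chain: main.
First divergence: at position 6 the run shows 'checkpoint: 0' where the working version logs 'checkpoint: 2'.
Intended log window:
  4: match at position 0
  5: match at position 0
  6: checkpoint: 2
Execution walk:
  bind_quota([1, 7, 8, 6, 9], 1) -> 0  [called from split_margin, line 10]
  split_margin([1, 7, 8, 6, 9], 1) -> 0  [called from main, line 19]
Log origins:
  1 — main, line 18
  2 — split_margin, line 9
  3 — bind_quota, line 2
  4 — bind_quota, line 5
  5 — split_margin, line 11
  6 — main, line 20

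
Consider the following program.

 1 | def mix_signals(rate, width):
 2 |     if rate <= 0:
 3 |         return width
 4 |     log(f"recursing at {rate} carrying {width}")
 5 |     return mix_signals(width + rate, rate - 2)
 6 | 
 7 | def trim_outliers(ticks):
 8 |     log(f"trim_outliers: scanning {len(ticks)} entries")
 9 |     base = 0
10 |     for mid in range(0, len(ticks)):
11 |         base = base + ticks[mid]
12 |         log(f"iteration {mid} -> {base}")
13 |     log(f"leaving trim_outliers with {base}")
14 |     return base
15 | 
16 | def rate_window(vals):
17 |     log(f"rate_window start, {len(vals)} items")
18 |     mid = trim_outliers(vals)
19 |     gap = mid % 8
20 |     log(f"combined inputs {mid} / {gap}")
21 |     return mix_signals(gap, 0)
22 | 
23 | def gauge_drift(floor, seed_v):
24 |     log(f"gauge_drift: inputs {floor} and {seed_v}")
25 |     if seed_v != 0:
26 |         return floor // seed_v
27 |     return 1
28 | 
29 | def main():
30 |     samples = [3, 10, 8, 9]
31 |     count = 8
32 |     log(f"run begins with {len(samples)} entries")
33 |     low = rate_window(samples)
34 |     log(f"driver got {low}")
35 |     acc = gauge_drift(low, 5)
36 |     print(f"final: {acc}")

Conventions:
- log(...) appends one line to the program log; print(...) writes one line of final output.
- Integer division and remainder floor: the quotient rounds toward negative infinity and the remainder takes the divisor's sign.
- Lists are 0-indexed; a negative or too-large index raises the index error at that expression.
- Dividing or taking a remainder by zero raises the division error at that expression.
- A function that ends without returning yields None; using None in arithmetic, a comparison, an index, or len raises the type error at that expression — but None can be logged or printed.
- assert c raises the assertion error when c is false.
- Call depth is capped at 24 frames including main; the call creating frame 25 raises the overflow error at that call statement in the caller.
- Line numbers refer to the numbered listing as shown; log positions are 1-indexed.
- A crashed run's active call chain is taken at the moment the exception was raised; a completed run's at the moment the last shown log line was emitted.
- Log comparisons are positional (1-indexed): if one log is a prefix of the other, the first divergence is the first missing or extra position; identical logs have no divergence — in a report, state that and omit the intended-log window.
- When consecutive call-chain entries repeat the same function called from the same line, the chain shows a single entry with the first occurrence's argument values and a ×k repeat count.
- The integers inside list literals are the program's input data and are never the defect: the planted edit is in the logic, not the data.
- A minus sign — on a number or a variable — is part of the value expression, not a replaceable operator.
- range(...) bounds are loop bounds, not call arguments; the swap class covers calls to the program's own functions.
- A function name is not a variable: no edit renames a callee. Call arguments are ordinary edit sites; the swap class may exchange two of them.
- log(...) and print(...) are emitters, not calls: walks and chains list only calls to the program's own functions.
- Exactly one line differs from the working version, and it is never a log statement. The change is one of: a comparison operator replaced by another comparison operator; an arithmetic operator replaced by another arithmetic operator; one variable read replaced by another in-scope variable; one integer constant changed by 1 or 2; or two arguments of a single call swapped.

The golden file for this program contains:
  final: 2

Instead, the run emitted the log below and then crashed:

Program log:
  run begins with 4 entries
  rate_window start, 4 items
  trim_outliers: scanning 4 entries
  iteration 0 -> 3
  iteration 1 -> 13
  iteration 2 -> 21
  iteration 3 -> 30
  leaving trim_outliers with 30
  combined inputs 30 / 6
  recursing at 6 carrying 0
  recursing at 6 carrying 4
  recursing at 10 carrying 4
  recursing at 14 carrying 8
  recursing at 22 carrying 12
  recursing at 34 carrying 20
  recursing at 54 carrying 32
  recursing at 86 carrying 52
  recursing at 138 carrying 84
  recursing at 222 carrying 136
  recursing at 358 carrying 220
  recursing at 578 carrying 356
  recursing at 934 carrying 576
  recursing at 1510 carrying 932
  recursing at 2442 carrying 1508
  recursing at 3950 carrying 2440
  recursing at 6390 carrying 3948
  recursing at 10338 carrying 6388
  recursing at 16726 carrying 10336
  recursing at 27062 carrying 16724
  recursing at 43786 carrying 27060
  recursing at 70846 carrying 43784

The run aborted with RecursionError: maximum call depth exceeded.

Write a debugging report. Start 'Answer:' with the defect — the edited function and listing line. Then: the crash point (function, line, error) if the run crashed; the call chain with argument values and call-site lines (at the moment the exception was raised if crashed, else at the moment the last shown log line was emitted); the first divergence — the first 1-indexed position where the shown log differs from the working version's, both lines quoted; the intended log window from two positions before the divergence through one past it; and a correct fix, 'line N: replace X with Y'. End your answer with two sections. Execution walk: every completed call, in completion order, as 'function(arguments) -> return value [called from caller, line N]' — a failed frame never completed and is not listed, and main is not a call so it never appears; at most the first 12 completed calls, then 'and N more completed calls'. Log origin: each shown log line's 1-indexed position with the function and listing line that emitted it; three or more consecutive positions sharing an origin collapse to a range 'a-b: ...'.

Answer: the defect is in mix_signals at line 5.
The tell: Position 11 is the first bad log line: 'recursing at 6 carrying 4' should read 'recursing at 4 carrying 6'.
Crash: mix_signals, line 5, RecursionError.
Call chain: main -> rate_window([3, 10, 8, 9]) (called at line 33) -> mix_signals(6, 0) (called at line 21) -> mix_signals(6, 4) (called at line 5) ×21.
First divergence: position 11; shown 'recursing at 6 carrying 4' vs intended 'recursing at 4 carrying 6'.
Intended log window:
  9: combined inputs 30 / 6
  10: recursing at 6 carrying 0
  11: recursing at 4 carrying 6
  12: recursing at 2 carrying 10
Execution walk:
  trim_outliers([3, 10, 8, 9]) -> 30  [called from rate_window, line 18]
Origin of each log line:
  1: from main, line 32
  2: from rate_window, line 17
  3: from trim_outliers, line 8
  4-7: from trim_outliers, line 12
  8: from trim_outliers, line 13
  9: from rate_window, line 20
  10-31: from mix_signals, line 4
A correct fix: line 5: replace `mix_signals(width + rate, rate - 2)` with `mix_signals(rate - 2, width + rate)`.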